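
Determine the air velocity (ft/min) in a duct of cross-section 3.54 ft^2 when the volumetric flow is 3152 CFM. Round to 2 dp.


V = 3152 / 3.54 = 890.40 ft/min

890.40 ft/min


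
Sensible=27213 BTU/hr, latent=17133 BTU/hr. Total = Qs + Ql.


Qt = 27213 + 17133 = 44346 BTU/hr

44346 BTU/hr


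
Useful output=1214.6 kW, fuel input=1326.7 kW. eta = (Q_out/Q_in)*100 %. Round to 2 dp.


eta = (1214.6/1326.7)*100 = 91.55 %

91.55 %


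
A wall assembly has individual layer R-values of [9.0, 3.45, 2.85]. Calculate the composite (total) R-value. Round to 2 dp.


R_total = 9.0 + 3.45 + 2.85 = 15.30

15.30


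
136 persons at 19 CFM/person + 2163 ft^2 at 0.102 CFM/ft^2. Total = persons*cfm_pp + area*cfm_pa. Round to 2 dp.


Total = 136*19 + 2163*0.102 = 2804.63 CFM

2804.63 CFM


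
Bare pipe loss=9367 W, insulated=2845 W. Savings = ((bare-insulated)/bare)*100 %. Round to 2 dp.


Savings = ((9367-2845)/9367)*100 = 69.63 %

69.63 %


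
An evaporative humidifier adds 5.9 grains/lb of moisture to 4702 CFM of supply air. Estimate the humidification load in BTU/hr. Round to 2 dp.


Q = 0.68 * 4702 * 5.9 = 18864.42 BTU/hr

18864.42 BTU/hr


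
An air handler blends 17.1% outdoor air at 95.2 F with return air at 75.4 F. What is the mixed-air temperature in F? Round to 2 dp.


T_mix = 75.4 + (17.1/100)*(95.2-75.4) = 78.79 F

78.79 F


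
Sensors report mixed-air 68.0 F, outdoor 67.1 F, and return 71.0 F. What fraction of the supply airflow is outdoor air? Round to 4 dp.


frac = (68.0 - 71.0) / (67.1 - 71.0) = 0.7692

0.7692


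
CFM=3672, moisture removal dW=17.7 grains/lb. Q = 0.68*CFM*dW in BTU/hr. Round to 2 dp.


Q = 0.68 * 3672 * 17.7 = 44196.19 BTU/hr

44196.19 BTU/hr


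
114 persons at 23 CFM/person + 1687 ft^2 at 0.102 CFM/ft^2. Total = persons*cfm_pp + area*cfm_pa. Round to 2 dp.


Total = 114*23 + 1687*0.102 = 2794.07 CFM

2794.07 CFM


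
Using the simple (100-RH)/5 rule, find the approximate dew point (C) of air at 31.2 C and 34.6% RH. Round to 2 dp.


Td = 31.2 - (100-34.6)/5 = 18.12 C

18.12 C


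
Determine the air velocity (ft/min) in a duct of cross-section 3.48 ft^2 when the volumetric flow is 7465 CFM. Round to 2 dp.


V = 7465 / 3.48 = 2145.11 ft/min

2145.11 ft/min


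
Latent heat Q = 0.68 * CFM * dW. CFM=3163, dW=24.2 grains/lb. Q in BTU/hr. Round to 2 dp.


Q = 0.68 * 3163 * 24.2 = 52050.33 BTU/hr

52050.33 BTU/hr


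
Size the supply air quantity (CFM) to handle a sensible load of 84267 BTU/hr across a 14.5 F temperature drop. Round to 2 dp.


CFM = 84267 / (1.08 * 14.5) = 5381.03

5381.03 CFM


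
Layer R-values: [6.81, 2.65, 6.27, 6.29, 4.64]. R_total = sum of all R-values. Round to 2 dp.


R_total = 6.81 + 2.65 + 6.27 + 6.29 + 4.64 = 26.66

26.66


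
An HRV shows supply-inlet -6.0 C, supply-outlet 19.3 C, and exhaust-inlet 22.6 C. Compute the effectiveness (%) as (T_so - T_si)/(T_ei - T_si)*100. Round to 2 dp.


eff = (19.3-(-6.0))/(22.6-(-6.0))*100 = 88.46 %

88.46 %


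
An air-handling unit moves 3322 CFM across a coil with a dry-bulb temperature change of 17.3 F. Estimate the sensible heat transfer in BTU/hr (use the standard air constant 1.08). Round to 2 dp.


Q = 1.08 * 3322 * 17.3 = 62068.25 BTU/hr

62068.25 BTU/hr


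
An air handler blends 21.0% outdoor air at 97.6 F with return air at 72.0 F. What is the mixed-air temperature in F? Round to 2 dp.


T_mix = 72.0 + (21.0/100)*(97.6-72.0) = 77.38 F

77.38 F


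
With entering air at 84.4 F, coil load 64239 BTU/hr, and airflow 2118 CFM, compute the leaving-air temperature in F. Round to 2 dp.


dT = 64239/(1.08*2118) = 28.0834
T_leave = 84.4 - 28.0834 = 56.32 F

56.32 F


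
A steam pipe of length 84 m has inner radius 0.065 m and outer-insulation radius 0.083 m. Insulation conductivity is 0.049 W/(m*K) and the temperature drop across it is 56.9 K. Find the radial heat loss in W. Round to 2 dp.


Q = 2*pi*0.049*84*56.9/ln(0.083/0.065) = 6019.65 W

6019.65 W


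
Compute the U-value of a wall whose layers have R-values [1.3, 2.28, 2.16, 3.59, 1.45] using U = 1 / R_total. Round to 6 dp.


R_total = 1.3 + 2.28 + 2.16 + 3.59 + 1.45 = 10.78
U = 1/10.78 = 0.092764

0.092764


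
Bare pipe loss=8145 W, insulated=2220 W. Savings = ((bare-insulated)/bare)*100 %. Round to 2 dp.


Savings = ((8145-2220)/8145)*100 = 72.74 %

72.74 %


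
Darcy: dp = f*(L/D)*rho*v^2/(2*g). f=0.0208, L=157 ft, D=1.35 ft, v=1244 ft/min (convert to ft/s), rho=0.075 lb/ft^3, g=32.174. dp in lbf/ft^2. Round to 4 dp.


v_fps = 1244/60 = 20.7333 ft/s
dp = 0.0208*(157/1.35)*0.075*20.7333^2/(2*32.174) = 1.2120 lbf/ft^2

1.2120 lbf/ft^2


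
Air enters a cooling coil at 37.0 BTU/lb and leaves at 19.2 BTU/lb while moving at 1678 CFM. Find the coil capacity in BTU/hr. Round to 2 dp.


Q = 4.5 * 1678 * (37.0 - 19.2) = 134407.80 BTU/hr

134407.80 BTU/hr


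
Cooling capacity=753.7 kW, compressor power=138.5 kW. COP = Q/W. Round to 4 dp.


COP = 753.7 / 138.5 = 5.4419

5.4419


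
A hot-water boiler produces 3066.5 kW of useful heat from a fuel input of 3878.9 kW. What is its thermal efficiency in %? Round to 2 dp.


eta = (3066.5/3878.9)*100 = 79.06 %

79.06 %


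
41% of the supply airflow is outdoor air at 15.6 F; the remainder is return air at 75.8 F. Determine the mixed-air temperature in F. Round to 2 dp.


T_mix = 0.41*15.6 + 0.59*75.8 = 51.12 F

51.12 F


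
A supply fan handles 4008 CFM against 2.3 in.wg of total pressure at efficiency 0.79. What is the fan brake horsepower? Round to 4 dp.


BHP = 4008 * 2.3 / (6356 * 0.79) = 1.8359 hp

1.8359 hp


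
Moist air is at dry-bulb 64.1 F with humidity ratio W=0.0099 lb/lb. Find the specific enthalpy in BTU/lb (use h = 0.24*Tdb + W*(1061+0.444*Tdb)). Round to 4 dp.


h = 0.24*64.1 + 0.0099*(1061+0.444*64.1) = 26.1697 BTU/lb

26.1697 BTU/lb


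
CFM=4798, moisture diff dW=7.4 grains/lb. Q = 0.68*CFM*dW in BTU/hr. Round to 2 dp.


Q = 0.68 * 4798 * 7.4 = 24143.54 BTU/hr

24143.54 BTU/hr


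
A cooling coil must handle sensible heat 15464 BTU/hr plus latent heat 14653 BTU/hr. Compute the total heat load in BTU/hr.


Qt = 15464 + 14653 = 30117 BTU/hr

30117 BTU/hr


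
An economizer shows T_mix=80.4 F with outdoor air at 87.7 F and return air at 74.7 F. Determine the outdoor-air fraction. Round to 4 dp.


frac = (80.4 - 74.7) / (87.7 - 74.7) = 0.4385

0.4385


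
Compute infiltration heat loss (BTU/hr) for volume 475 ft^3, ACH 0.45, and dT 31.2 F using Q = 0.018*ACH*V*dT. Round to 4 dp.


Q = 0.018 * 0.45 * 475 * 31.2 = 120.0420 BTU/hr

120.0420 BTU/hr


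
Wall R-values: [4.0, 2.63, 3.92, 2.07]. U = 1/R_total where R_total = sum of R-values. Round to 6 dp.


R_total = 4.0 + 2.63 + 3.92 + 2.07 = 12.62
U = 1/12.62 = 0.079239

0.079239


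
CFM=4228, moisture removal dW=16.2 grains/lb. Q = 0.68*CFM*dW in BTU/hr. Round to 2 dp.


Q = 0.68 * 4228 * 16.2 = 46575.65 BTU/hr

46575.65 BTU/hr


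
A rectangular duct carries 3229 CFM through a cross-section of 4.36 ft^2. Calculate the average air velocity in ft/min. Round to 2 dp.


V = 3229 / 4.36 = 740.60 ft/min

740.60 ft/min


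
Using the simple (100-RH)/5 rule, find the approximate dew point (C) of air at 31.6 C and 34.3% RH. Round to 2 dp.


Td = 31.6 - (100-34.3)/5 = 18.46 C

18.46 C


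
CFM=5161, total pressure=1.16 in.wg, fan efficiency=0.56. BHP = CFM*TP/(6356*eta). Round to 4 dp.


BHP = 5161 * 1.16 / (6356 * 0.56) = 1.6820 hp

1.6820 hp


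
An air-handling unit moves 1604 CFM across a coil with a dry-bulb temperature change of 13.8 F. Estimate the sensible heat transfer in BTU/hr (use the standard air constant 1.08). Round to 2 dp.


Q = 1.08 * 1604 * 13.8 = 23906.02 BTU/hr

23906.02 BTU/hr


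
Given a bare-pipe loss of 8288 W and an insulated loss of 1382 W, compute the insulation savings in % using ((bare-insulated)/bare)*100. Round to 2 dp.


Savings = ((8288-1382)/8288)*100 = 83.33 %

83.33 %


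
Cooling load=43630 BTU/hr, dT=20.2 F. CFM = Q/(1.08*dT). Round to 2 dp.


CFM = 43630 / (1.08 * 20.2) = 1999.91

1999.91 CFM


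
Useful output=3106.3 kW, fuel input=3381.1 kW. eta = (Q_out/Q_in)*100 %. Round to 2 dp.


eta = (3106.3/3381.1)*100 = 91.87 %

91.87 %


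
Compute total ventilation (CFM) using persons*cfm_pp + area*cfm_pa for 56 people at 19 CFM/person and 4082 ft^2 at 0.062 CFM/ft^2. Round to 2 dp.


Total = 56*19 + 4082*0.062 = 1317.08 CFM

1317.08 CFM


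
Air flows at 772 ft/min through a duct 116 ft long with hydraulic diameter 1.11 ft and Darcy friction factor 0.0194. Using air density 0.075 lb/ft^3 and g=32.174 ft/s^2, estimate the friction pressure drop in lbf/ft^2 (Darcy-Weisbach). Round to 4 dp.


v_fps = 772/60 = 12.8667 ft/s
dp = 0.0194*(116/1.11)*0.075*12.8667^2/(2*32.174) = 0.3912 lbf/ft^2

0.3912 lbf/ft^2


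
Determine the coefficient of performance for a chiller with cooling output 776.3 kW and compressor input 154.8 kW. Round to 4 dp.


COP = 776.3 / 154.8 = 5.0149

5.0149


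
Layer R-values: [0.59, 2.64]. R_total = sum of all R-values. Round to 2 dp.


R_total = 0.59 + 2.64 = 3.23

3.23


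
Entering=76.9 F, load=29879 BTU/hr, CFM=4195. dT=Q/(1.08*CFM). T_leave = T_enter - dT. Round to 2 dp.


dT = 29879/(1.08*4195) = 6.5949
T_leave = 76.9 - 6.5949 = 70.31 F

70.31 F


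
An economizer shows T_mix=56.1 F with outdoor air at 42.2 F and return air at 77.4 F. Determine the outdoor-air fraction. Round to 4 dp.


frac = (56.1 - 77.4) / (42.2 - 77.4) = 0.6051

0.6051


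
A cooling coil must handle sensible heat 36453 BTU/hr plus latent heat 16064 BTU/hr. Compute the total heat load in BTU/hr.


Qt = 36453 + 16064 = 52517 BTU/hr

52517 BTU/hr


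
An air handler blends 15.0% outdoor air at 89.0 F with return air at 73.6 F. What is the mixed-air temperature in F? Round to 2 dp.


T_mix = 73.6 + (15.0/100)*(89.0-73.6) = 75.91 F

75.91 F


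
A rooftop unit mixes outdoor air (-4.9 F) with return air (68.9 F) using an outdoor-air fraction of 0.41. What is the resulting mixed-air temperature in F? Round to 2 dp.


T_mix = 0.41*(-4.9) + 0.59*68.9 = 38.64 F

38.64 F


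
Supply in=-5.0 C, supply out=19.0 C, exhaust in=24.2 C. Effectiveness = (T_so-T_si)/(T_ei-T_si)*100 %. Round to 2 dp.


eff = (19.0-(-5.0))/(24.2-(-5.0))*100 = 82.19 %

82.19 %


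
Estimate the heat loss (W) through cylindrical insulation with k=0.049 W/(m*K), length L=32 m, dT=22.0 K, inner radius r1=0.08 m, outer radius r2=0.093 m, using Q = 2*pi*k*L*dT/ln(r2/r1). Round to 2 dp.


Q = 2*pi*0.049*32*22.0/ln(0.093/0.08) = 1439.47 W

1439.47 W


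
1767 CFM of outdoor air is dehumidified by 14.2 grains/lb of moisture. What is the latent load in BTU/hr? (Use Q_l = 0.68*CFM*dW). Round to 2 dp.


Q = 0.68 * 1767 * 14.2 = 17062.15 BTU/hr

17062.15 BTU/hr


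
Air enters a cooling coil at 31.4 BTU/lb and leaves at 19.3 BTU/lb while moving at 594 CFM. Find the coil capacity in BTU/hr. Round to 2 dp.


Q = 4.5 * 594 * (31.4 - 19.3) = 32343.30 BTU/hr

32343.30 BTU/hr


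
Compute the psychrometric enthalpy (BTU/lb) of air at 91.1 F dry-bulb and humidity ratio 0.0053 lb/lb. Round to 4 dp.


h = 0.24*91.1 + 0.0053*(1061+0.444*91.1) = 27.7017 BTU/lb

27.7017 BTU/lb


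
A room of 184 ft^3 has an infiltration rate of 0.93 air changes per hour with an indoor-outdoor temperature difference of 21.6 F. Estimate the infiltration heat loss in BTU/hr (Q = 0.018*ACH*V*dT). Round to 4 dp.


Q = 0.018 * 0.93 * 184 * 21.6 = 66.5315 BTU/hr

66.5315 BTU/hr


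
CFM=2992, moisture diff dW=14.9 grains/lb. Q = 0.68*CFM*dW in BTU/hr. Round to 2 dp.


Q = 0.68 * 2992 * 14.9 = 30314.94 BTU/hr

30314.94 BTU/hr


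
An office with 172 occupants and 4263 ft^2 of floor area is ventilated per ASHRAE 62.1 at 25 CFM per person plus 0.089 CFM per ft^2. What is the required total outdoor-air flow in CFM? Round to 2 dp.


Total = 172*25 + 4263*0.089 = 4679.41 CFM

4679.41 CFM


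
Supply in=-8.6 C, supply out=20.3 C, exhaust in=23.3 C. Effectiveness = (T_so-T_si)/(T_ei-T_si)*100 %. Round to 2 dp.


eff = (20.3-(-8.6))/(23.3-(-8.6))*100 = 90.60 %

90.60 %


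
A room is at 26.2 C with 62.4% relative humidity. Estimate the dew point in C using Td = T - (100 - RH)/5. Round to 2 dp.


Td = 26.2 - (100-62.4)/5 = 18.68 C

18.68 C


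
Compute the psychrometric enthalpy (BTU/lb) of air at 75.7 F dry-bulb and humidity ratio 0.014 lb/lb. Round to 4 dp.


h = 0.24*75.7 + 0.014*(1061+0.444*75.7) = 33.4926 BTU/lb

33.4926 BTU/lb


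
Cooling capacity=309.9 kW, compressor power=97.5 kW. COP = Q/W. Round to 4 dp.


COP = 309.9 / 97.5 = 3.1785

3.1785


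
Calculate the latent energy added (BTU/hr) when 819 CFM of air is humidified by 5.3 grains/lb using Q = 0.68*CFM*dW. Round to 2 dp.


Q = 0.68 * 819 * 5.3 = 2951.68 BTU/hr

2951.68 BTU/hr


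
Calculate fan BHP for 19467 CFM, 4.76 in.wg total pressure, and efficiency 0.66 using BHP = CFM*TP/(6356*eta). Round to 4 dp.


BHP = 19467 * 4.76 / (6356 * 0.66) = 22.0891 hp

22.0891 hp


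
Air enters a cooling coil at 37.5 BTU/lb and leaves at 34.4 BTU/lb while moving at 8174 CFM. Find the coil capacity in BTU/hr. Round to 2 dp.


Q = 4.5 * 8174 * (37.5 - 34.4) = 114027.30 BTU/hr

114027.30 BTU/hr


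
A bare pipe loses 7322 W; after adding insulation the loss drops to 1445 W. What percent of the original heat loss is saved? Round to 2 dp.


Savings = ((7322-1445)/7322)*100 = 80.26 %

80.26 %


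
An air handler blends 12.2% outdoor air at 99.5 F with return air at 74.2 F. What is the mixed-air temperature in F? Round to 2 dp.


T_mix = 74.2 + (12.2/100)*(99.5-74.2) = 77.29 F

77.29 F


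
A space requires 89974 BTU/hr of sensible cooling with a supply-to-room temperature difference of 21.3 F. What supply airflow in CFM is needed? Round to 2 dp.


CFM = 89974 / (1.08 * 21.3) = 3911.23

3911.23 CFM


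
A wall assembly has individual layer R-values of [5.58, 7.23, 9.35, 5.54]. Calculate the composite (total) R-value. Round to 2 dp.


R_total = 5.58 + 7.23 + 9.35 + 5.54 = 27.70

27.70


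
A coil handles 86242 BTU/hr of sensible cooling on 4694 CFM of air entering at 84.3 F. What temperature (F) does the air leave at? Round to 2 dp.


dT = 86242/(1.08*4694) = 17.0119
T_leave = 84.3 - 17.0119 = 67.29 F

67.29 F


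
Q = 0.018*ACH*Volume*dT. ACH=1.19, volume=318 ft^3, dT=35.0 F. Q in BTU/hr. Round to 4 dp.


Q = 0.018 * 1.19 * 318 * 35.0 = 238.4046 BTU/hr

238.4046 BTU/hr


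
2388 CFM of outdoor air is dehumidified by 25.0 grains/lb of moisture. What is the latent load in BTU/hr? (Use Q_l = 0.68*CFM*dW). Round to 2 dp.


Q = 0.68 * 2388 * 25.0 = 40596.00 BTU/hr

40596.00 BTU/hr


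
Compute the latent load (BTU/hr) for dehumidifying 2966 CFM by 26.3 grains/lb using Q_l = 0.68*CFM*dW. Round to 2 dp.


Q = 0.68 * 2966 * 26.3 = 53043.94 BTU/hr

53043.94 BTU/hr


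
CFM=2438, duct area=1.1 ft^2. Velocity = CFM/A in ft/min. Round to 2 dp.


V = 2438 / 1.1 = 2216.36 ft/min

2216.36 ft/min


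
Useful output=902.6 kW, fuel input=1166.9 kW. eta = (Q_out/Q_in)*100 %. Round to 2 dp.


eta = (902.6/1166.9)*100 = 77.35 %

77.35 %


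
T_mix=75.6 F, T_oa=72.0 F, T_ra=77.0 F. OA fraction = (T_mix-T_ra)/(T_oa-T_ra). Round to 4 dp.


frac = (75.6 - 77.0) / (72.0 - 77.0) = 0.2800

0.2800


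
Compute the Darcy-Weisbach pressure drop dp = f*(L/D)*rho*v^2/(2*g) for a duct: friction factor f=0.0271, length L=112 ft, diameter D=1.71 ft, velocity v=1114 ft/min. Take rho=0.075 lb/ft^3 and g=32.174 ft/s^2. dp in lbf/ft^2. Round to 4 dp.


v_fps = 1114/60 = 18.5667 ft/s
dp = 0.0271*(112/1.71)*0.075*18.5667^2/(2*32.174) = 0.7132 lbf/ft^2

0.7132 lbf/ft^2


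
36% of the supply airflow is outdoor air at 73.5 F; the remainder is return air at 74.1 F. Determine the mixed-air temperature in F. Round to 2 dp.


T_mix = 0.36*73.5 + 0.64*74.1 = 73.88 F

73.88 F


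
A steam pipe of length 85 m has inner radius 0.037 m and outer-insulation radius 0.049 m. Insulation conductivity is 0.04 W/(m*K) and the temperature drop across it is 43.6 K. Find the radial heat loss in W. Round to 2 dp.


Q = 2*pi*0.04*85*43.6/ln(0.049/0.037) = 3315.81 W

3315.81 W


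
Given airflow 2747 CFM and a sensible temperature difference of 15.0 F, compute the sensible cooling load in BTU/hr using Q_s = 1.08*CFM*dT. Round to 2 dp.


Q = 1.08 * 2747 * 15.0 = 44501.40 BTU/hr

44501.40 BTU/hr


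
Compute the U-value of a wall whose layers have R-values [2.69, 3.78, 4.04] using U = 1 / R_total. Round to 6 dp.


R_total = 2.69 + 3.78 + 4.04 = 10.51
U = 1/10.51 = 0.095147

0.095147


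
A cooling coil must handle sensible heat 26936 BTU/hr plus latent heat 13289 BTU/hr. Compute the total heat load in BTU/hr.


Qt = 26936 + 13289 = 40225 BTU/hr

40225 BTU/hr


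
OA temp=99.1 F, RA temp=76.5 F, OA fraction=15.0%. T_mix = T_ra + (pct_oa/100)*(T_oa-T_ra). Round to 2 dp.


T_mix = 76.5 + (15.0/100)*(99.1-76.5) = 79.89 F

79.89 F


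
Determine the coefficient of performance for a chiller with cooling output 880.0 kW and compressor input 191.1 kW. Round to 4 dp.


COP = 880.0 / 191.1 = 4.6049

4.6049


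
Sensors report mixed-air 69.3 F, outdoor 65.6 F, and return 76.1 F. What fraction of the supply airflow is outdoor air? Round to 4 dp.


frac = (69.3 - 76.1) / (65.6 - 76.1) = 0.6476

0.6476


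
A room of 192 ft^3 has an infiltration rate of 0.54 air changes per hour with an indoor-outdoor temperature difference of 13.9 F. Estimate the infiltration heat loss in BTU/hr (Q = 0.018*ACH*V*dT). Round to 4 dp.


Q = 0.018 * 0.54 * 192 * 13.9 = 25.9407 BTU/hr

25.9407 BTU/hr


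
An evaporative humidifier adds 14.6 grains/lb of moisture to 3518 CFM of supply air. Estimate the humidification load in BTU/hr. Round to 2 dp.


Q = 0.68 * 3518 * 14.6 = 34926.70 BTU/hr

34926.70 BTU/hr


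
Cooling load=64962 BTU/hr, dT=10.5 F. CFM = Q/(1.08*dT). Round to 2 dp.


CFM = 64962 / (1.08 * 10.5) = 5728.57

5728.57 CFM


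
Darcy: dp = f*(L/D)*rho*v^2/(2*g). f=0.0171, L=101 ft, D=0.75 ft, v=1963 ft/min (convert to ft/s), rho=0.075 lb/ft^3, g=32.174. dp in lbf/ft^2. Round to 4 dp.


v_fps = 1963/60 = 32.7167 ft/s
dp = 0.0171*(101/0.75)*0.075*32.7167^2/(2*32.174) = 2.8729 lbf/ft^2

2.8729 lbf/ft^2


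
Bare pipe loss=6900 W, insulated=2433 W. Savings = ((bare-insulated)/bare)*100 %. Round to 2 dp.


Savings = ((6900-2433)/6900)*100 = 64.74 %

64.74 %


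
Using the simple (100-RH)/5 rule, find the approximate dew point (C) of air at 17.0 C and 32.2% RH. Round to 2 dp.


Td = 17.0 - (100-32.2)/5 = 3.44 C

3.44 C


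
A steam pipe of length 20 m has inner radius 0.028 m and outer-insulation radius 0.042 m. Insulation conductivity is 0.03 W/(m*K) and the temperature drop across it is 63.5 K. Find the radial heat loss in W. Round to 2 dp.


Q = 2*pi*0.03*20*63.5/ln(0.042/0.028) = 590.41 W

590.41 W


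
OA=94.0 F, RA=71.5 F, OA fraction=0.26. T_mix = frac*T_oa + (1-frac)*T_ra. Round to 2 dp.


T_mix = 0.26*94.0 + 0.74*71.5 = 77.35 F

77.35 F


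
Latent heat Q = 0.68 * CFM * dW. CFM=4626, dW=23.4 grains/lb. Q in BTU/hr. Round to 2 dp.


Q = 0.68 * 4626 * 23.4 = 73608.91 BTU/hr

73608.91 BTU/hr


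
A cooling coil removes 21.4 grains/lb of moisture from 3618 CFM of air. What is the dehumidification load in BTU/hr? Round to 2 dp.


Q = 0.68 * 3618 * 21.4 = 52649.14 BTU/hr

52649.14 BTU/hr


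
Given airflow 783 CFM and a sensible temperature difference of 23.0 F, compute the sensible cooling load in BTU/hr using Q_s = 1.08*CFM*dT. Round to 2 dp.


Q = 1.08 * 783 * 23.0 = 19449.72 BTU/hr

19449.72 BTU/hr


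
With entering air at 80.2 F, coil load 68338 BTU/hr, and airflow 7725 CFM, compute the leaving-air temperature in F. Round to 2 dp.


dT = 68338/(1.08*7725) = 8.1911
T_leave = 80.2 - 8.1911 = 72.01 F

72.01 F


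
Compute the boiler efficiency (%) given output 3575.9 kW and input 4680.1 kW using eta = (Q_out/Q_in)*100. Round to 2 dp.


eta = (3575.9/4680.1)*100 = 76.41 %

76.41 %


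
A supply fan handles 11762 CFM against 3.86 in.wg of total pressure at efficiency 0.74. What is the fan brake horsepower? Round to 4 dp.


BHP = 11762 * 3.86 / (6356 * 0.74) = 9.6528 hp

9.6528 hp


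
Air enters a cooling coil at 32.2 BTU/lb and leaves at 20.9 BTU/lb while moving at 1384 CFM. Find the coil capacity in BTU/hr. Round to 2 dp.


Q = 4.5 * 1384 * (32.2 - 20.9) = 70376.40 BTU/hr

70376.40 BTU/hr


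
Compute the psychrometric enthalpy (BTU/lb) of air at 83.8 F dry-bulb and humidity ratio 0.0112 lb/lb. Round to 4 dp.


h = 0.24*83.8 + 0.0112*(1061+0.444*83.8) = 32.4119 BTU/lb

32.4119 BTU/lb


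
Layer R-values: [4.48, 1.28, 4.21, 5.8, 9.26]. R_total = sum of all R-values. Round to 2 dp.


R_total = 4.48 + 1.28 + 4.21 + 5.8 + 9.26 = 25.03

25.03


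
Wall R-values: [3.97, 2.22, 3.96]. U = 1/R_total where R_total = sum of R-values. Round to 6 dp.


R_total = 3.97 + 2.22 + 3.96 = 10.15
U = 1/10.15 = 0.098522

0.098522


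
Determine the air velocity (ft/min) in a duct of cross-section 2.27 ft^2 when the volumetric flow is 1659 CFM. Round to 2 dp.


V = 1659 / 2.27 = 730.84 ft/min

730.84 ft/min


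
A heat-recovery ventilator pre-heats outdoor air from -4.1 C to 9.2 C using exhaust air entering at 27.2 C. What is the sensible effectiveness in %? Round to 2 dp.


eff = (9.2-(-4.1))/(27.2-(-4.1))*100 = 42.49 %

42.49 %


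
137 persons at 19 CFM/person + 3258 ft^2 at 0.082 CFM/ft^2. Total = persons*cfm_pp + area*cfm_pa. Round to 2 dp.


Total = 137*19 + 3258*0.082 = 2870.16 CFM

2870.16 CFM


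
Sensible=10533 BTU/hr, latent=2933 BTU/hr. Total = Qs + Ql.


Qt = 10533 + 2933 = 13466 BTU/hr

13466 BTU/hr


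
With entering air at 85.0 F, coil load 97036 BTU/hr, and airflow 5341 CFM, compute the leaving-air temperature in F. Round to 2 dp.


dT = 97036/(1.08*5341) = 16.8223
T_leave = 85.0 - 16.8223 = 68.18 F

68.18 F


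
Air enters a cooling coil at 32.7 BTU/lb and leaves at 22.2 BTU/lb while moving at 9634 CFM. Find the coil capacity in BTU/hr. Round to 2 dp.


Q = 4.5 * 9634 * (32.7 - 22.2) = 455206.50 BTU/hr

455206.50 BTU/hr


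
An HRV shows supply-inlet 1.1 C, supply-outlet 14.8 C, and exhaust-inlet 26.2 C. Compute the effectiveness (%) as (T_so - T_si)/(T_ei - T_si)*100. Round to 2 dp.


eff = (14.8-1.1)/(26.2-1.1)*100 = 54.58 %

54.58 %


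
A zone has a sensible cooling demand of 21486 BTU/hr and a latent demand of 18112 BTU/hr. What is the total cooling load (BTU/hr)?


Qt = 21486 + 18112 = 39598 BTU/hr

39598 BTU/hr


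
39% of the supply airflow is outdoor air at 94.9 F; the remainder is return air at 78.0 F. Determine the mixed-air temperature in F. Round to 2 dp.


T_mix = 0.39*94.9 + 0.61*78.0 = 84.59 F

84.59 F


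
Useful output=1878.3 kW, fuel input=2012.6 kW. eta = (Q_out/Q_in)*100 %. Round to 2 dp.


eta = (1878.3/2012.6)*100 = 93.33 %

93.33 %


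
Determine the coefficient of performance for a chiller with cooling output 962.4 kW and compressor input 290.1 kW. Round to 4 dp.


COP = 962.4 / 290.1 = 3.3175

3.3175


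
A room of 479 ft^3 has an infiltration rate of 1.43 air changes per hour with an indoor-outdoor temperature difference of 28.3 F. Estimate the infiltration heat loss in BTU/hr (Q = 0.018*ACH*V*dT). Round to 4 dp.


Q = 0.018 * 1.43 * 479 * 28.3 = 348.9237 BTU/hr

348.9237 BTU/hr


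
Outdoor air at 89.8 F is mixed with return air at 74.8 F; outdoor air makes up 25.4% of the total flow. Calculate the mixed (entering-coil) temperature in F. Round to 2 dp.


T_mix = 74.8 + (25.4/100)*(89.8-74.8) = 78.61 F

78.61 F


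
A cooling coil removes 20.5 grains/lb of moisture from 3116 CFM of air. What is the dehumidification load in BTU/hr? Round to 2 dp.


Q = 0.68 * 3116 * 20.5 = 43437.04 BTU/hr

43437.04 BTU/hr


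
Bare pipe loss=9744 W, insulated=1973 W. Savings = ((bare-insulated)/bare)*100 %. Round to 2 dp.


Savings = ((9744-1973)/9744)*100 = 79.75 %

79.75 %


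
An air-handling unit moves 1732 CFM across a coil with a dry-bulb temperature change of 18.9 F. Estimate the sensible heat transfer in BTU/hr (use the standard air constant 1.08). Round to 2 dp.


Q = 1.08 * 1732 * 18.9 = 35353.58 BTU/hr

35353.58 BTU/hr


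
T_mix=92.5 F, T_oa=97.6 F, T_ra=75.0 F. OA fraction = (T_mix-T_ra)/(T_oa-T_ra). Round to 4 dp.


frac = (92.5 - 75.0) / (97.6 - 75.0) = 0.7743

0.7743


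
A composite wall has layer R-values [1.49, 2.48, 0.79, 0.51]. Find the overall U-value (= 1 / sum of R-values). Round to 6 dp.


R_total = 1.49 + 2.48 + 0.79 + 0.51 = 5.27
U = 1/5.27 = 0.189753

0.189753


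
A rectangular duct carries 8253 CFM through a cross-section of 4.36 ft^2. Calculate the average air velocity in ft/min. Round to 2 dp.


V = 8253 / 4.36 = 1892.89 ft/min

1892.89 ft/min


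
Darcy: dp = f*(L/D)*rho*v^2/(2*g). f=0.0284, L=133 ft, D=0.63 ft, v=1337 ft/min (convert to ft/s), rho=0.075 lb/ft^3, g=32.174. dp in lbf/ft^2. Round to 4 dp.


v_fps = 1337/60 = 22.2833 ft/s
dp = 0.0284*(133/0.63)*0.075*22.2833^2/(2*32.174) = 3.4699 lbf/ft^2

3.4699 lbf/ft^2


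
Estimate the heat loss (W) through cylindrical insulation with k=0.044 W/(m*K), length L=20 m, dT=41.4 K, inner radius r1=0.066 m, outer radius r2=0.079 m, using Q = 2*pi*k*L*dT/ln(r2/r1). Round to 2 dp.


Q = 2*pi*0.044*20*41.4/ln(0.079/0.066) = 1273.18 W

1273.18 W


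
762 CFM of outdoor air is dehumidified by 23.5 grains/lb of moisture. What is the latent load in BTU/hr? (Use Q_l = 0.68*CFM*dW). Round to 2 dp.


Q = 0.68 * 762 * 23.5 = 12176.76 BTU/hr

12176.76 BTU/hr


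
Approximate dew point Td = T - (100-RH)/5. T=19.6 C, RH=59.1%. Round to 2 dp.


Td = 19.6 - (100-59.1)/5 = 11.42 C

11.42 C


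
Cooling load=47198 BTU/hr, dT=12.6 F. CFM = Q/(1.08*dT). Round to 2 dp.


CFM = 47198 / (1.08 * 12.6) = 3468.40

3468.40 CFM


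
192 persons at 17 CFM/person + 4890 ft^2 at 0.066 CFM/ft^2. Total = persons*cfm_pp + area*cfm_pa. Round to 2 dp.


Total = 192*17 + 4890*0.066 = 3586.74 CFM

3586.74 CFM


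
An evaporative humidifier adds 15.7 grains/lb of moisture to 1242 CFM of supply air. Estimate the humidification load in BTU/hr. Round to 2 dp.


Q = 0.68 * 1242 * 15.7 = 13259.59 BTU/hr

13259.59 BTU/hr


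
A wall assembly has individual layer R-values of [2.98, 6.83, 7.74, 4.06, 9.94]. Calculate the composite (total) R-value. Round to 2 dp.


R_total = 2.98 + 6.83 + 7.74 + 4.06 + 9.94 = 31.55

31.55


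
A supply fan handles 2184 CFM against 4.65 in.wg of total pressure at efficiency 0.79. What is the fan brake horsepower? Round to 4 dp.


BHP = 2184 * 4.65 / (6356 * 0.79) = 2.0225 hp

2.0225 hp


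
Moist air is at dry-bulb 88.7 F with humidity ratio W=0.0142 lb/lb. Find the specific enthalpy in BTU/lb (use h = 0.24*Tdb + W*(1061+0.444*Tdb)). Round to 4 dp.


h = 0.24*88.7 + 0.0142*(1061+0.444*88.7) = 36.9134 BTU/lb

36.9134 BTU/lb


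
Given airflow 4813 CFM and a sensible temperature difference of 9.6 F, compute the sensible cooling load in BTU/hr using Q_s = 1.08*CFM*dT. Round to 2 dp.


Q = 1.08 * 4813 * 9.6 = 49901.18 BTU/hr

49901.18 BTU/hr


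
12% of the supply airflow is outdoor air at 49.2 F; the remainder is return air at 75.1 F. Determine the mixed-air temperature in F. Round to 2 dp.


T_mix = 0.12*49.2 + 0.88*75.1 = 71.99 F

71.99 F


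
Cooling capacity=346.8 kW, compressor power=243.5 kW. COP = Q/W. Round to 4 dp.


COP = 346.8 / 243.5 = 1.4242

1.4242


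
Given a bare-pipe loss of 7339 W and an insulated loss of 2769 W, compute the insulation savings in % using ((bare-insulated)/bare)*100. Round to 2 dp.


Savings = ((7339-2769)/7339)*100 = 62.27 %

62.27 %


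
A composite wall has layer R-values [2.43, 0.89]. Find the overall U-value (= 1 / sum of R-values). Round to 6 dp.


R_total = 2.43 + 0.89 = 3.32
U = 1/3.32 = 0.301205

0.301205


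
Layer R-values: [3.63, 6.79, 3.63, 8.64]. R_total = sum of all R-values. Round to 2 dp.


R_total = 3.63 + 6.79 + 3.63 + 8.64 = 22.69

22.69


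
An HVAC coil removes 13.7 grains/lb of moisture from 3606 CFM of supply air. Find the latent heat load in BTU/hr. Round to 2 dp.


Q = 0.68 * 3606 * 13.7 = 33593.50 BTU/hr

33593.50 BTU/hr


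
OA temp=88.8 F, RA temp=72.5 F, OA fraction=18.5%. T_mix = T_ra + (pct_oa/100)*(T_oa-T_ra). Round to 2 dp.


T_mix = 72.5 + (18.5/100)*(88.8-72.5) = 75.52 F

75.52 F


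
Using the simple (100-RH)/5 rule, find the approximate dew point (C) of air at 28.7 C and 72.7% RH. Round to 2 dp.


Td = 28.7 - (100-72.7)/5 = 23.24 C

23.24 C


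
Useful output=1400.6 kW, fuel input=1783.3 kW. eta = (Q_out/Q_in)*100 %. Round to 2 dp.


eta = (1400.6/1783.3)*100 = 78.54 %

78.54 %


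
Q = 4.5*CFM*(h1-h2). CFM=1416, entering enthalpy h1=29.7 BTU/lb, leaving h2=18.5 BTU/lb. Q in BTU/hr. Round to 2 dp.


Q = 4.5 * 1416 * (29.7 - 18.5) = 71366.40 BTU/hr

71366.40 BTU/hr


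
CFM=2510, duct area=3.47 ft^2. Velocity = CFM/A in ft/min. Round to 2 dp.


V = 2510 / 3.47 = 723.34 ft/min

723.34 ft/min


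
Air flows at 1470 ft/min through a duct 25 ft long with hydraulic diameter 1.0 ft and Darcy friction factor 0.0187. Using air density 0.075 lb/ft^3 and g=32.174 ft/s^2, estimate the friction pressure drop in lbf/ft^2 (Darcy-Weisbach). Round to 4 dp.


v_fps = 1470/60 = 24.5 ft/s
dp = 0.0187*(25/1.0)*0.075*24.5^2/(2*32.174) = 0.3271 lbf/ft^2

0.3271 lbf/ft^2


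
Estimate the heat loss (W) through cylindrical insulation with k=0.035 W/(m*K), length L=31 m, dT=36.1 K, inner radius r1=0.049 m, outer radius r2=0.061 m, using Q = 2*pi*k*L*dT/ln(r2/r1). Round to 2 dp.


Q = 2*pi*0.035*31*36.1/ln(0.061/0.049) = 1123.48 W

1123.48 W


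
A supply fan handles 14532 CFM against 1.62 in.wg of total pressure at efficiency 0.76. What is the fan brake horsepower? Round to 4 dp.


BHP = 14532 * 1.62 / (6356 * 0.76) = 4.8735 hp

4.8735 hp


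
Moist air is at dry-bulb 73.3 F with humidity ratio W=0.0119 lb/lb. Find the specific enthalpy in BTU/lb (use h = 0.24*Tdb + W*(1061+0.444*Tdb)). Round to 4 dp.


h = 0.24*73.3 + 0.0119*(1061+0.444*73.3) = 30.6052 BTU/lb

30.6052 BTU/lb


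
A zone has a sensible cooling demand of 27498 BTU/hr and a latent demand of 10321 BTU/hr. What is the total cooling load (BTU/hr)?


Qt = 27498 + 10321 = 37819 BTU/hr

37819 BTU/hr


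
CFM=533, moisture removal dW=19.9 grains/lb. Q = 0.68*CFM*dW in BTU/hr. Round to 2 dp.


Q = 0.68 * 533 * 19.9 = 7212.56 BTU/hr

7212.56 BTU/hr


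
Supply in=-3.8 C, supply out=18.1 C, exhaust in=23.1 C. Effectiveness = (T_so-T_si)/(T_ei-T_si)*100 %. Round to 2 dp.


eff = (18.1-(-3.8))/(23.1-(-3.8))*100 = 81.41 %

81.41 %


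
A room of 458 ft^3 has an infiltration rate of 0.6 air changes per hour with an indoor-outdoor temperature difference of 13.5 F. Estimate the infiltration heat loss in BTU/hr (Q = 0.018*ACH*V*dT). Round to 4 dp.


Q = 0.018 * 0.6 * 458 * 13.5 = 66.7764 BTU/hr

66.7764 BTU/hr


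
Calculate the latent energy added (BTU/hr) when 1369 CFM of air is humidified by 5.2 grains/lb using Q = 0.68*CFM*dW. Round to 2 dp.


Q = 0.68 * 1369 * 5.2 = 4840.78 BTU/hr

4840.78 BTU/hr


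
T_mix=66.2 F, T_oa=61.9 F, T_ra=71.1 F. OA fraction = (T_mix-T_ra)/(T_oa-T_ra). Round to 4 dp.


frac = (66.2 - 71.1) / (61.9 - 71.1) = 0.5326

0.5326


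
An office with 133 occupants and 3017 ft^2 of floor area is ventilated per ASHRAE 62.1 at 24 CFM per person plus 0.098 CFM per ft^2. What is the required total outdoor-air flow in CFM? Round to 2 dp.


Total = 133*24 + 3017*0.098 = 3487.67 CFM

3487.67 CFM


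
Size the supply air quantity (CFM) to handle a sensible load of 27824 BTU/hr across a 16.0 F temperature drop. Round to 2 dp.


CFM = 27824 / (1.08 * 16.0) = 1610.19

1610.19 CFM


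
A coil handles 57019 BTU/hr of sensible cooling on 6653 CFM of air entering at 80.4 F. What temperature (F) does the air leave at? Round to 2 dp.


dT = 57019/(1.08*6653) = 7.9356
T_leave = 80.4 - 7.9356 = 72.46 F

72.46 F


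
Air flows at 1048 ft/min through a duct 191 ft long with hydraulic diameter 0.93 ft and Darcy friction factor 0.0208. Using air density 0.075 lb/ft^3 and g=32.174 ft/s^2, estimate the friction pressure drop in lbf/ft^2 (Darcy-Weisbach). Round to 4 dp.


v_fps = 1048/60 = 17.4667 ft/s
dp = 0.0208*(191/0.93)*0.075*17.4667^2/(2*32.174) = 1.5190 lbf/ft^2

1.5190 lbf/ft^2


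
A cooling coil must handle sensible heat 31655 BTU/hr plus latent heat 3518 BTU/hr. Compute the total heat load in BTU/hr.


Qt = 31655 + 3518 = 35173 BTU/hr

35173 BTU/hr


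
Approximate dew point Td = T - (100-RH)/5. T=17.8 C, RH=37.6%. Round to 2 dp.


Td = 17.8 - (100-37.6)/5 = 5.32 C

5.32 C


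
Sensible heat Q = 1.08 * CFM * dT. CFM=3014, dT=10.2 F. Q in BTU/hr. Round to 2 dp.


Q = 1.08 * 3014 * 10.2 = 33202.22 BTU/hr

33202.22 BTU/hr


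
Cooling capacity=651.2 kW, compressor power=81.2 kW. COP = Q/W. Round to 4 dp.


COP = 651.2 / 81.2 = 8.0197

8.0197


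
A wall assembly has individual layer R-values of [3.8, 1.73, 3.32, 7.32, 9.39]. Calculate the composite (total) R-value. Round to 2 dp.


R_total = 3.8 + 1.73 + 3.32 + 7.32 + 9.39 = 25.56

25.56


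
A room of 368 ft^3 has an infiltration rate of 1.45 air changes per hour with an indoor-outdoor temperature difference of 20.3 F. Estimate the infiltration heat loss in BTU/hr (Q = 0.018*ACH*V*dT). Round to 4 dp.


Q = 0.018 * 1.45 * 368 * 20.3 = 194.9774 BTU/hr

194.9774 BTU/hr


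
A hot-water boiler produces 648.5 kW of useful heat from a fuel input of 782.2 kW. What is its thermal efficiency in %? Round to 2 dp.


eta = (648.5/782.2)*100 = 82.91 %

82.91 %


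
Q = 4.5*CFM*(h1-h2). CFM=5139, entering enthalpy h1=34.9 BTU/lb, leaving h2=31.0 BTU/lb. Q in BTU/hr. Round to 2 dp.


Q = 4.5 * 5139 * (34.9 - 31.0) = 90189.45 BTU/hr

90189.45 BTU/hr


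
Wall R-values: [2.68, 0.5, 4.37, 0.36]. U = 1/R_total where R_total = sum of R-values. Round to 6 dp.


R_total = 2.68 + 0.5 + 4.37 + 0.36 = 7.91
U = 1/7.91 = 0.126422

0.126422


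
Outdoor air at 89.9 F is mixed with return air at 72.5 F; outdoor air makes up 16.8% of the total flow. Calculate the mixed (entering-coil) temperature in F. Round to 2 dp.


T_mix = 72.5 + (16.8/100)*(89.9-72.5) = 75.42 F

75.42 F


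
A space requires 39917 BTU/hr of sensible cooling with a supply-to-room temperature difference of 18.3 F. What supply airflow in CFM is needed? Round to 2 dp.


CFM = 39917 / (1.08 * 18.3) = 2019.68

2019.68 CFM


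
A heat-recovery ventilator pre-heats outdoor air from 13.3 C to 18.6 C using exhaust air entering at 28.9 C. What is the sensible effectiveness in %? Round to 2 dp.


eff = (18.6-13.3)/(28.9-13.3)*100 = 33.97 %

33.97 %


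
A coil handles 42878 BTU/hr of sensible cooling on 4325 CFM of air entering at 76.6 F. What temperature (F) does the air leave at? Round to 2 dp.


dT = 42878/(1.08*4325) = 9.1796
T_leave = 76.6 - 9.1796 = 67.42 F

67.42 F


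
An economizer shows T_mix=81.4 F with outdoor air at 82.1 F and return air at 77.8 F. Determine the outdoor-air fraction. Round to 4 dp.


frac = (81.4 - 77.8) / (82.1 - 77.8) = 0.8372

0.8372


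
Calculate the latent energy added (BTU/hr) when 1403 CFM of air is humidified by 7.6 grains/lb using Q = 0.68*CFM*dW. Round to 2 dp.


Q = 0.68 * 1403 * 7.6 = 7250.70 BTU/hr

7250.70 BTU/hr


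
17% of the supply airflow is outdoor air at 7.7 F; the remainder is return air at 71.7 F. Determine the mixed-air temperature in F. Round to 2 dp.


T_mix = 0.17*7.7 + 0.83*71.7 = 60.82 F

60.82 F


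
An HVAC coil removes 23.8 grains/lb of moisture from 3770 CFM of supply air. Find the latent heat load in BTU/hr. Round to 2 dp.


Q = 0.68 * 3770 * 23.8 = 61013.68 BTU/hr

61013.68 BTU/hr


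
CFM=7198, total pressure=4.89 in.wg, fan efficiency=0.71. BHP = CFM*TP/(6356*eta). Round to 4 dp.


BHP = 7198 * 4.89 / (6356 * 0.71) = 7.7997 hp

7.7997 hp


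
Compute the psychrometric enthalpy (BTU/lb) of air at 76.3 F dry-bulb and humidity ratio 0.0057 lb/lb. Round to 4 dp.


h = 0.24*76.3 + 0.0057*(1061+0.444*76.3) = 24.5528 BTU/lb

24.5528 BTU/lb


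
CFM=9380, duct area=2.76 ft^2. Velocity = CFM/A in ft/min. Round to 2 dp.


V = 9380 / 2.76 = 3398.55 ft/min

3398.55 ft/min


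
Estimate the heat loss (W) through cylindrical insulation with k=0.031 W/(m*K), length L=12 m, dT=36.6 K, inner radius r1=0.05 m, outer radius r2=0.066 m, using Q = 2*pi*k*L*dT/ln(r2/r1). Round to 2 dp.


Q = 2*pi*0.031*12*36.6/ln(0.066/0.05) = 308.13 W

308.13 W


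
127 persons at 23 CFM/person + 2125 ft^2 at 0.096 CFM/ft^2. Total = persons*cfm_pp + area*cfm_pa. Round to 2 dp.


Total = 127*23 + 2125*0.096 = 3125.00 CFM

3125.00 CFM


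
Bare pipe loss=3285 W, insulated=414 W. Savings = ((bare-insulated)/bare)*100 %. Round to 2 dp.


Savings = ((3285-414)/3285)*100 = 87.40 %

87.40 %


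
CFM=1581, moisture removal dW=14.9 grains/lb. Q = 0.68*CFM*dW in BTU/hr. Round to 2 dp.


Q = 0.68 * 1581 * 14.9 = 16018.69 BTU/hr

16018.69 BTU/hr


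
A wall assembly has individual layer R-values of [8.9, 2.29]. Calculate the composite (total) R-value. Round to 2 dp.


R_total = 8.9 + 2.29 = 11.19

11.19


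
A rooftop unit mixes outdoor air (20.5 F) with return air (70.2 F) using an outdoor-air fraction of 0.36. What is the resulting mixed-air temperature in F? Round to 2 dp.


T_mix = 0.36*20.5 + 0.64*70.2 = 52.31 F

52.31 F


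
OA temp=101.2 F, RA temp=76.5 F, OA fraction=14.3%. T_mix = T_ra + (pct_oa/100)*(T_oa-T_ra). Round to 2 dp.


T_mix = 76.5 + (14.3/100)*(101.2-76.5) = 80.03 F

80.03 F


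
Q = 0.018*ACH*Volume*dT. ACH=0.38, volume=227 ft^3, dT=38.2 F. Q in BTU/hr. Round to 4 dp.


Q = 0.018 * 0.38 * 227 * 38.2 = 59.3124 BTU/hr

59.3124 BTU/hr


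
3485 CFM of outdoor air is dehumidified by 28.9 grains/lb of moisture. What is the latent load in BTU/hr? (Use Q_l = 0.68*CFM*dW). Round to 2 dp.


Q = 0.68 * 3485 * 28.9 = 68487.22 BTU/hr

68487.22 BTU/hr


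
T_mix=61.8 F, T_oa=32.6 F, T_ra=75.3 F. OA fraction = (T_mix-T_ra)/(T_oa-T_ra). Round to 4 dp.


frac = (61.8 - 75.3) / (32.6 - 75.3) = 0.3162

0.3162


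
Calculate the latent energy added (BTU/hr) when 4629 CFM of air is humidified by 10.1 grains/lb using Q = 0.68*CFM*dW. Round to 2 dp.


Q = 0.68 * 4629 * 10.1 = 31791.97 BTU/hr

31791.97 BTU/hr


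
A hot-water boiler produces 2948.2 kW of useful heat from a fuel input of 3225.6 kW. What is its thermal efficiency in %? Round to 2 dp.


eta = (2948.2/3225.6)*100 = 91.40 %

91.40 %


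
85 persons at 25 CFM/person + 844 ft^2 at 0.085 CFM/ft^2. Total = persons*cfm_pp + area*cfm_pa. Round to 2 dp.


Total = 85*25 + 844*0.085 = 2196.74 CFM

2196.74 CFM


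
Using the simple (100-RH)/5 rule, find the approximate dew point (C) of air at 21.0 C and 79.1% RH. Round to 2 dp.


Td = 21.0 - (100-79.1)/5 = 16.82 C

16.82 C


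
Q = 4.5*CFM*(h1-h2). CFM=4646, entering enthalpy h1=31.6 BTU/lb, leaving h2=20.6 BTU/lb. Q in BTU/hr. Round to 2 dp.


Q = 4.5 * 4646 * (31.6 - 20.6) = 229977.00 BTU/hr

229977.00 BTU/hr


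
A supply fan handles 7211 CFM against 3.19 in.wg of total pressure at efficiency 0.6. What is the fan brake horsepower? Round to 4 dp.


BHP = 7211 * 3.19 / (6356 * 0.6) = 6.0319 hp

6.0319 hp
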